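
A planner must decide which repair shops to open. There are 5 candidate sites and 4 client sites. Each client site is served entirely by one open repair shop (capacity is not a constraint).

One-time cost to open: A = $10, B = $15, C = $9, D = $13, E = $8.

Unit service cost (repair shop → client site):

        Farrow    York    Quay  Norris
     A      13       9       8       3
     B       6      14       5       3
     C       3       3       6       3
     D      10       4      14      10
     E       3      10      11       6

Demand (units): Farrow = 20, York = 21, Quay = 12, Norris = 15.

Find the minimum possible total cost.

For any fixed open set, each client site goes to its cheapest open site; total = fixed + service.
{C}: Farrow→C 3·20=60, York→C 3·21=63, Quay→C 6·12=72, Norris→C 3·15=45. Service 240; fixed 9; total 249.
{B, C}: Farrow→C 3·20=60, York→C 3·21=63, Quay→B 5·12=60, Norris→B 3·15=45. Service 228; fixed 24; total 252.
{C, E}: service 240 + fixed 17 = 257
{A, B, C, D, E}: Farrow→C 3·20=60, York→C 3·21=63, Quay→B 5·12=60, Norris→A 3·15=45. Service 228; fixed 55; total 283.
No other subset beats 249.

Minimum total cost: 249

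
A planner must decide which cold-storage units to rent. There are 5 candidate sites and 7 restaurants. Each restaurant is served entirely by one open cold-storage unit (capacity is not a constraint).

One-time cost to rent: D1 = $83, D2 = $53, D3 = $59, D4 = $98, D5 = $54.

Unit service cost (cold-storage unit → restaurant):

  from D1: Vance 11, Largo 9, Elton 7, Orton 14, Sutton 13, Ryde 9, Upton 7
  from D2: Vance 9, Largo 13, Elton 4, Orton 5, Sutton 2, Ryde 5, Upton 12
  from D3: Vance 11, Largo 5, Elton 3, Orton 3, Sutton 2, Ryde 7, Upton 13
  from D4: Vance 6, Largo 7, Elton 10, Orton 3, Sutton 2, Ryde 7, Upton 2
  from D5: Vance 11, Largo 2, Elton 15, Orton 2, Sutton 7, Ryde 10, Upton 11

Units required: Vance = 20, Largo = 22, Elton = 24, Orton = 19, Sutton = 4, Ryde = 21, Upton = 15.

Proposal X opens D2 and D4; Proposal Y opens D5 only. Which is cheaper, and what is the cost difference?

Proposal X: {D2, D4}: Vance→D4 6·20=120, Largo→D4 7·22=154, Elton→D2 4·24=96, Orton→D4 3·19=57, Sutton→D2 2·4=8, Ryde→D2 5·21=105, Upton→D4 2·15=30. Service 570; fixed 151; total 721.
Proposal Y: {D5}: Vance→D5 11·20=220, Largo→D5 2·22=44, Elton→D5 15·24=360, Orton→D5 2·19=38, Sutton→D5 7·4=28, Ryde→D5 10·21=210, Upton→D5 11·15=165. Service 1065; fixed 54; total 1119.
Difference: |721 − 1119| = 398.

Proposal X is cheaper by 398.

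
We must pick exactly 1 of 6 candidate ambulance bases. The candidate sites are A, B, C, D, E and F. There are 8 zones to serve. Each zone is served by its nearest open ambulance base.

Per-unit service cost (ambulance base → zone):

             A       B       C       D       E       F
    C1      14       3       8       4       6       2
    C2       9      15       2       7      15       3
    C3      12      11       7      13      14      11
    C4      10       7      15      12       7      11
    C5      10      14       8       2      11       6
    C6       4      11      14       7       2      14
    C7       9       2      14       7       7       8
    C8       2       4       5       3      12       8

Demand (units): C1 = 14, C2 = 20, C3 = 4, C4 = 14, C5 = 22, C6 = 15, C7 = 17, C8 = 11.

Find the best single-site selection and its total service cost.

With exactly 1 open, each zone uses its cheapest among the chosen.
{D}: C1→D 4·14=56, C2→D 7·20=140, C3→D 13·4=52, C4→D 12·14=168, C5→D 2·22=44, C6→D 7·15=105, C7→D 7·17=119, C8→D 3·11=33. Service cost 717.
{F}: service cost 852
{A}: service cost 1019
Among all 6 size-1 choices, {D} is lowest.

Choose D only; total service cost 717.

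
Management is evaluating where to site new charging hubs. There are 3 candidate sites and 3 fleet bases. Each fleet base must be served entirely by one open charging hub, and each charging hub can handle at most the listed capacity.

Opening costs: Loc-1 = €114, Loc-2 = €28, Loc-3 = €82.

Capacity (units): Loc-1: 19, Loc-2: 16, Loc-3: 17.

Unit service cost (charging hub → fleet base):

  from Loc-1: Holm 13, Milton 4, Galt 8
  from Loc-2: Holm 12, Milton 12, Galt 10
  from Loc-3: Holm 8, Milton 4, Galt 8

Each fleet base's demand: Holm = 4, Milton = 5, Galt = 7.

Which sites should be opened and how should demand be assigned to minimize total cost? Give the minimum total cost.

Open {Loc-3}: Holm→Loc-3 8·4=32, Milton→Loc-3 4·5=20, Galt→Loc-3 8·7=56.
Loads: Loc-3 carries 16/17. Service 108; fixed 82; total 190.
Next best feasible plan costs 206.

Minimum total cost: 190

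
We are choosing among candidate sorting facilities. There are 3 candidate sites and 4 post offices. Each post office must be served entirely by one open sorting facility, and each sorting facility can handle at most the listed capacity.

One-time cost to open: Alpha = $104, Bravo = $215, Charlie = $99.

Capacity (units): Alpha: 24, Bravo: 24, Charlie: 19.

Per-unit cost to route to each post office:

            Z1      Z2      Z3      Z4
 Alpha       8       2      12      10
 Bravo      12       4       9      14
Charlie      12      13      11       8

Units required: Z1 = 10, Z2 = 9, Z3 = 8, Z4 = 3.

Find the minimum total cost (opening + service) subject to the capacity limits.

Minimum total cost: 413

Open {Alpha, Charlie}: Z1→Alpha 8·10=80, Z2→Alpha 2·9=18, Z3→Charlie 11·8=88, Z4→Charlie 8·3=24.
Loads: Alpha carries 19/24, Charlie carries 11/19. Service 210; fixed 203; total 413.
Next best feasible plan costs 419.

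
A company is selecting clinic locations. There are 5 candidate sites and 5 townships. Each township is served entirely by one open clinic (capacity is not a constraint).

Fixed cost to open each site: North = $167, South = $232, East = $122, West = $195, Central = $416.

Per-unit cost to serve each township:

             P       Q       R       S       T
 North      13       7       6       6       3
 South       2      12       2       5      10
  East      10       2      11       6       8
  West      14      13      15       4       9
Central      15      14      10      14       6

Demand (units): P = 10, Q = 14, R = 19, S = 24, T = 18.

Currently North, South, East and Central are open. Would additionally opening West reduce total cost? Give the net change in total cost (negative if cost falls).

No — net change +171 (cost rises by 171).

Current service cost with {North, South, East, Central}: 260.
Adding West: each township re-picks its cheapest; new service cost 236, saving 24.
Extra fixed cost: 195. Net change = 195 − 24 = 171.
(Totals: 1197 → 1368.)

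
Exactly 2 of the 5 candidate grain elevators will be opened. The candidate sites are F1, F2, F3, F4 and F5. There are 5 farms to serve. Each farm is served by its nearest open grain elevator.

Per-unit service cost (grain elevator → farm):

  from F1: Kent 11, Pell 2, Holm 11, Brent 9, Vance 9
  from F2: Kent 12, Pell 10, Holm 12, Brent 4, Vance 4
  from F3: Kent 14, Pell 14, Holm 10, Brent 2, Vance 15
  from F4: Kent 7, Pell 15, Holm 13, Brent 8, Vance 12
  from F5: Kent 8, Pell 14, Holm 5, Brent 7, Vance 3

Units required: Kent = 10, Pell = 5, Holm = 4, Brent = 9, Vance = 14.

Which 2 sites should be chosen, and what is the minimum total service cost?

Choose F1 and F5; total service cost 215.

With exactly 2 open, each farm uses its cheapest among the chosen.
{F1, F5}: Kent→F5 8·10=80, Pell→F1 2·5=10, Holm→F5 5·4=20, Brent→F5 7·9=63, Vance→F5 3·14=42. Service cost 215.
{F2, F5}: service cost 228
{F3, F5}: service cost 230
Among all 10 size-2 choices, {F1, F5} is lowest.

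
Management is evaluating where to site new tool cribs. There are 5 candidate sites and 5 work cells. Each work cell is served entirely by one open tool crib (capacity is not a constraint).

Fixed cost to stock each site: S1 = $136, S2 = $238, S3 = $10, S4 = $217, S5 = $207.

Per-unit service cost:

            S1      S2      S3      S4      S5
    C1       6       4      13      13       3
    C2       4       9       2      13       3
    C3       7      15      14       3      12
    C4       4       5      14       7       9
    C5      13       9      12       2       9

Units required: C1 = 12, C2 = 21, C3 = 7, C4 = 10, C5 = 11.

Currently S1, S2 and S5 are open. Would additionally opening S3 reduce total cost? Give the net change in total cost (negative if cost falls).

Yes — net change −11 (cost falls by 11).

Current service cost with {S1, S2, S5}: 287.
Adding S3: each work cell re-picks its cheapest; new service cost 266, saving 21.
Extra fixed cost: 10. Net change = 10 − 21 = -11.
(Totals: 868 → 857.)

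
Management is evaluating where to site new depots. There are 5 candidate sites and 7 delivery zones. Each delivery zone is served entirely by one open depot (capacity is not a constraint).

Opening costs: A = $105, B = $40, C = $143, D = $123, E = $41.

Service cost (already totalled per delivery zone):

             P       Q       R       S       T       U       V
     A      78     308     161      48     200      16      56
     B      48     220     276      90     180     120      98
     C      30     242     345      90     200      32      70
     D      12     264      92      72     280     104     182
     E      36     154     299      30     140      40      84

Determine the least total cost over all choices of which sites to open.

For any fixed open set, each delivery zone goes to its cheapest open site; total = fixed + service.
{D, E}: P→D 12, Q→E 154, R→D 92, S→E 30, T→E 140, U→E 40, V→E 84. Service 552; fixed 164; total 716.
{A, E}: P→E 36, Q→E 154, R→A 161, S→E 30, T→E 140, U→A 16, V→A 56. Service 593; fixed 146; total 739.
{B, D, E}: service 552 + fixed 204 = 756
{A, B, C, D, E}: service 500 + fixed 452 = 952
No other subset beats 716.

Minimum total cost: 716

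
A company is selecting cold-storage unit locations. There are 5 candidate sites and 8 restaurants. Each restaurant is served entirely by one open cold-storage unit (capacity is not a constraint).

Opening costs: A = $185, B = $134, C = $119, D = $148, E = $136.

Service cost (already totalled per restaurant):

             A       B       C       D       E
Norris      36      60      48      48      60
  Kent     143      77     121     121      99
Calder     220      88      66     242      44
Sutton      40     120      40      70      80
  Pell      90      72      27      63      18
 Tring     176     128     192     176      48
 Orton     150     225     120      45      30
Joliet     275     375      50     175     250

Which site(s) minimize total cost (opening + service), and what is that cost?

For any fixed open set, each restaurant goes to its cheapest open site; total = fixed + service.
{C, E}: Norris→C 48, Kent→E 99, Calder→E 44, Sutton→C 40, Pell→E 18, Tring→E 48, Orton→E 30, Joliet→C 50. Service 377; fixed 255; total 632.
{B, C, E}: Norris→C 48, Kent→B 77, Calder→E 44, Sutton→C 40, Pell→E 18, Tring→E 48, Orton→E 30, Joliet→C 50. Service 355; fixed 389; total 744.
{E}: service 629 + fixed 136 = 765
{A, B, C, D, E}: service 343 + fixed 722 = 1065
No other subset beats 632.

Open C and E; minimum total cost 632.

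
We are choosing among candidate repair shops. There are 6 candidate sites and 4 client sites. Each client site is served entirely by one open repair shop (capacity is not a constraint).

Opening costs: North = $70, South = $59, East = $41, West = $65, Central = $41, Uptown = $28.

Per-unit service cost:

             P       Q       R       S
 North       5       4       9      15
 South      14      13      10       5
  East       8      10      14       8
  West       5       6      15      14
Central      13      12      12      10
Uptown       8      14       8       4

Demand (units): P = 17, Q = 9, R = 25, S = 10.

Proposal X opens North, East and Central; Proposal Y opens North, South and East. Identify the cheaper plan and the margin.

Proposal X: {North, East, Central}: P→North 5·17=85, Q→North 4·9=36, R→North 9·25=225, S→East 8·10=80. Service 426; fixed 152; total 578.
Proposal Y: {North, South, East}: P→North 5·17=85, Q→North 4·9=36, R→North 9·25=225, S→South 5·10=50. Service 396; fixed 170; total 566.
Difference: |578 − 566| = 12.

Proposal Y is cheaper by 12.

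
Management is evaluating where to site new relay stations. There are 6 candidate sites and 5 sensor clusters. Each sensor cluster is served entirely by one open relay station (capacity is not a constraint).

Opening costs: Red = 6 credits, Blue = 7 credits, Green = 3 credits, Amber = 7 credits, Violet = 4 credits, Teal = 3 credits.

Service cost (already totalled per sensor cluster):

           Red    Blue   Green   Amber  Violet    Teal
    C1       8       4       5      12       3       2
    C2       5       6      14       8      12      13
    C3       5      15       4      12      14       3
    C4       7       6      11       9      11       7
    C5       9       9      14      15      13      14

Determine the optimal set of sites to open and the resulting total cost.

Open Red and Teal; minimum total cost 35.

For any fixed open set, each sensor cluster goes to its cheapest open site; total = fixed + service.
{Red, Teal}: C1→Teal 2, C2→Red 5, C3→Teal 3, C4→Red 7, C5→Red 9. Service 26; fixed 9; total 35.
{Blue, Teal}: C1→Teal 2, C2→Blue 6, C3→Teal 3, C4→Blue 6, C5→Blue 9. Service 26; fixed 10; total 36.
{Red, Green, Teal}: C1→Teal 2, C2→Red 5, C3→Teal 3, C4→Red 7, C5→Red 9. Service 26; fixed 12; total 38.
{Red, Blue, Green, Amber, Violet, Teal}: service 25 + fixed 30 = 55
No other subset beats 35.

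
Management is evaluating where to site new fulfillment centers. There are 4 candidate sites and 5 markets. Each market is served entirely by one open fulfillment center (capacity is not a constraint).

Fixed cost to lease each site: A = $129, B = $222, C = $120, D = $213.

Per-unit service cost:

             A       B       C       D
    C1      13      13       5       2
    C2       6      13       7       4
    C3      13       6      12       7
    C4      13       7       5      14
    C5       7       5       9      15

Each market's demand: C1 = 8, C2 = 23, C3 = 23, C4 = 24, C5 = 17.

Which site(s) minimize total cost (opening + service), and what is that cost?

For any fixed open set, each market goes to its cheapest open site; total = fixed + service.
{C}: C1→C 5·8=40, C2→C 7·23=161, C3→C 12·23=276, C4→C 5·24=120, C5→C 9·17=153. Service 750; fixed 120; total 870.
{C, D}: service 542 + fixed 333 = 875
{B, C}: service 544 + fixed 342 = 886
{A, B, C, D}: C1→D 2·8=16, C2→D 4·23=92, C3→B 6·23=138, C4→C 5·24=120, C5→B 5·17=85. Service 451; fixed 684; total 1135.
(All 15 nonempty subsets were checked; C only is lowest.)

Open C only; minimum total cost 870.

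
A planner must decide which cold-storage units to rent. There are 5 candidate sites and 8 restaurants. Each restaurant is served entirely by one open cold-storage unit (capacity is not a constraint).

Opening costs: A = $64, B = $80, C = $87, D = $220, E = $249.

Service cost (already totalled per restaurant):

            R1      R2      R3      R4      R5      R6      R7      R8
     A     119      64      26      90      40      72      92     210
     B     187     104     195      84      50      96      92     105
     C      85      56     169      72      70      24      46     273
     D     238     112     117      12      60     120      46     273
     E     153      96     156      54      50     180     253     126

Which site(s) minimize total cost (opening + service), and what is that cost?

Open A, B and C; minimum total cost 685.

For any fixed open set, each restaurant goes to its cheapest open site; total = fixed + service.
{A, B, C}: R1→C 85, R2→C 56, R3→A 26, R4→C 72, R5→A 40, R6→C 24, R7→C 46, R8→B 105. Service 454; fixed 231; total 685.
{A, C}: R1→C 85, R2→C 56, R3→A 26, R4→C 72, R5→A 40, R6→C 24, R7→C 46, R8→A 210. Service 559; fixed 151; total 710.
{A, B}: R1→A 119, R2→A 64, R3→A 26, R4→B 84, R5→A 40, R6→A 72, R7→A 92, R8→B 105. Service 602; fixed 144; total 746.
{A, B, C, D, E}: service 394 + fixed 700 = 1094
No other subset beats 685.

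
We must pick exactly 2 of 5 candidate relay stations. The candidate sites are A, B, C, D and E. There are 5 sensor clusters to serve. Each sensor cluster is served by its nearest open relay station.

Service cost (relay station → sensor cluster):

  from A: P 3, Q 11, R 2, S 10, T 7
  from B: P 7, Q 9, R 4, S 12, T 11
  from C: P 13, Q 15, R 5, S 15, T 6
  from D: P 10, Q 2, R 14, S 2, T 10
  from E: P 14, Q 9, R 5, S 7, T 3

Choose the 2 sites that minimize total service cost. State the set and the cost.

With exactly 2 open, each sensor cluster uses its cheapest among the chosen.
{A, D}: P→A 3, Q→D 2, R→A 2, S→D 2, T→A 7. Service cost 16.
{D, E}: service cost 22
{A, E}: service cost 24
Among all 10 size-2 choices, {A, D} is lowest.

Choose A and D; total service cost 16.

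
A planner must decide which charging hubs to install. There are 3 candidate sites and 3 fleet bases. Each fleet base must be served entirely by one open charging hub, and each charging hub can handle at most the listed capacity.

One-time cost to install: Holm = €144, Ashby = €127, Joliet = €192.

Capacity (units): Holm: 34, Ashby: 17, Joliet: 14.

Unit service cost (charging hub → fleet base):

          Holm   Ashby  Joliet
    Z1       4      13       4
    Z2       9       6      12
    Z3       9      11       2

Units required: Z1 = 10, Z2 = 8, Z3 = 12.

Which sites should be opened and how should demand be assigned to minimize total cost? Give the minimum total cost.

Minimum total cost: 364

Open {Holm}: Z1→Holm 4·10=40, Z2→Holm 9·8=72, Z3→Holm 9·12=108.
Loads: Holm carries 30/34. Service 220; fixed 144; total 364.
Next best feasible plan costs 467.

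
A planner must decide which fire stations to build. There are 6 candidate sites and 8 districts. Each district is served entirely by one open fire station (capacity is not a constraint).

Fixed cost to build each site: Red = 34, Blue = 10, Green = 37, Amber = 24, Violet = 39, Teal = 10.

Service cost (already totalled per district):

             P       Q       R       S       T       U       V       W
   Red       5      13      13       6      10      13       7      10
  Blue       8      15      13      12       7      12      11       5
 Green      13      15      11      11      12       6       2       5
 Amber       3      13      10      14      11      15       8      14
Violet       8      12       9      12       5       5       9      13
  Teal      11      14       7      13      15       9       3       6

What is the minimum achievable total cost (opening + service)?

Minimum total cost: 85

For any fixed open set, each district goes to its cheapest open site; total = fixed + service.
{Blue, Teal}: P→Blue 8, Q→Teal 14, R→Teal 7, S→Blue 12, T→Blue 7, U→Teal 9, V→Teal 3, W→Blue 5. Service 65; fixed 20; total 85.
{Teal}: service 78 + fixed 10 = 88
{Blue}: P→Blue 8, Q→Blue 15, R→Blue 13, S→Blue 12, T→Blue 7, U→Blue 12, V→Blue 11, W→Blue 5. Service 83; fixed 10; total 93.
{Red, Blue, Green, Amber, Violet, Teal}: service 45 + fixed 154 = 199
No other subset beats 85.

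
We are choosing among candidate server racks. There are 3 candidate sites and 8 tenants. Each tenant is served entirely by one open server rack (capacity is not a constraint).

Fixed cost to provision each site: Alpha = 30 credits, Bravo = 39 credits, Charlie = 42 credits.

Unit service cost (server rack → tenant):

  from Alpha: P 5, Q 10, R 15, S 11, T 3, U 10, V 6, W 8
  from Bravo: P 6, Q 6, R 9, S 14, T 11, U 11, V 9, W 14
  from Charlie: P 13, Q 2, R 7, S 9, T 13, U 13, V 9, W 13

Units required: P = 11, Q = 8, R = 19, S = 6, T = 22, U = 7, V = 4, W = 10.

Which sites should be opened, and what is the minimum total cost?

Open Alpha and Charlie; minimum total cost 570.

For any fixed open set, each tenant goes to its cheapest open site; total = fixed + service.
{Alpha, Charlie}: P→Alpha 5·11=55, Q→Charlie 2·8=16, R→Charlie 7·19=133, S→Charlie 9·6=54, T→Alpha 3·22=66, U→Alpha 10·7=70, V→Alpha 6·4=24, W→Alpha 8·10=80. Service 498; fixed 72; total 570.
{Alpha, Bravo, Charlie}: service 498 + fixed 111 = 609
{Alpha, Bravo}: P→Alpha 5·11=55, Q→Bravo 6·8=48, R→Bravo 9·19=171, S→Alpha 11·6=66, T→Alpha 3·22=66, U→Alpha 10·7=70, V→Alpha 6·4=24, W→Alpha 8·10=80. Service 580; fixed 69; total 649.
{Alpha}: P→Alpha 5·11=55, Q→Alpha 10·8=80, R→Alpha 15·19=285, S→Alpha 11·6=66, T→Alpha 3·22=66, U→Alpha 10·7=70, V→Alpha 6·4=24, W→Alpha 8·10=80. Service 726; fixed 30; total 756.
(All 7 nonempty subsets were checked; Alpha and Charlie is lowest.)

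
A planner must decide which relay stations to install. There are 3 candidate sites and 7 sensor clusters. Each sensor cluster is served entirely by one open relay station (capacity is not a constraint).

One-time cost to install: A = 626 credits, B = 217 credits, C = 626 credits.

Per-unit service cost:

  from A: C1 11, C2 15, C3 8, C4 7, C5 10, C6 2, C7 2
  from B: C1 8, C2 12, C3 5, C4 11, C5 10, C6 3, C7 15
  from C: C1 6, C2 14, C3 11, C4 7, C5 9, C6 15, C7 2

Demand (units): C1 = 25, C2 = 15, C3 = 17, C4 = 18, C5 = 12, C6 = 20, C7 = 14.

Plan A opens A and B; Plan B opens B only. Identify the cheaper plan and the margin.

Plan A: {A, B}: C1→B 8·25=200, C2→B 12·15=180, C3→B 5·17=85, C4→A 7·18=126, C5→A 10·12=120, C6→A 2·20=40, C7→A 2·14=28. Service 779; fixed 843; total 1622.
Plan B: {B}: C1→B 8·25=200, C2→B 12·15=180, C3→B 5·17=85, C4→B 11·18=198, C5→B 10·12=120, C6→B 3·20=60, C7→B 15·14=210. Service 1053; fixed 217; total 1270.
Difference: |1622 − 1270| = 352.

Plan B is cheaper by 352.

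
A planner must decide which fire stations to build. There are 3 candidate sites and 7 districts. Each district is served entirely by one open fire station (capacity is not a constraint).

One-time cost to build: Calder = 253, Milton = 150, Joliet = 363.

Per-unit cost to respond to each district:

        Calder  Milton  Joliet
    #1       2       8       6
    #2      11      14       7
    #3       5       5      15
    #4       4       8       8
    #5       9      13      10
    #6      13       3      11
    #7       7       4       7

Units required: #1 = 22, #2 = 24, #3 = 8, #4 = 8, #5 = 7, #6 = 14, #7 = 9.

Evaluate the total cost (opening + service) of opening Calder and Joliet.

Total cost: 1180

Each district is assigned to its cheapest site among the open ones.
{Calder, Joliet}: #1→Calder 2·22=44, #2→Joliet 7·24=168, #3→Calder 5·8=40, #4→Calder 4·8=32, #5→Calder 9·7=63, #6→Joliet 11·14=154, #7→Calder 7·9=63. Service 564; fixed 616; total 1180.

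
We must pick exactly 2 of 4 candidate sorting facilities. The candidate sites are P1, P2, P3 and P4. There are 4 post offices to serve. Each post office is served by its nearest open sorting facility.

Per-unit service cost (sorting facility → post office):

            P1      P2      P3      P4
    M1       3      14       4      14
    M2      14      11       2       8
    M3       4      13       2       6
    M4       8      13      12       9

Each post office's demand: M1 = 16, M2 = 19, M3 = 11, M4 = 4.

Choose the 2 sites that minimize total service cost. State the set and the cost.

With exactly 2 open, each post office uses its cheapest among the chosen.
{P1, P3}: M1→P1 3·16=48, M2→P3 2·19=38, M3→P3 2·11=22, M4→P1 8·4=32. Service cost 140.
{P3, P4}: service cost 160
{P2, P3}: service cost 172
Among all 6 size-2 choices, {P1, P3} is lowest.

Choose P1 and P3; total service cost 140.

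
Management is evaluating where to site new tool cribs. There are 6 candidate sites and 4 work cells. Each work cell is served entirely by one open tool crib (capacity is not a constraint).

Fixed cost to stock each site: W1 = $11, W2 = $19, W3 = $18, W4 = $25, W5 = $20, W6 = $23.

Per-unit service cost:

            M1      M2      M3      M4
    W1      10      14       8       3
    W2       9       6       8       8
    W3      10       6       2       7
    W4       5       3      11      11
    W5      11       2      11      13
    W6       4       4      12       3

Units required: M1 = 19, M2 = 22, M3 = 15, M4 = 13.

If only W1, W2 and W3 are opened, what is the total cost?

Total cost: 420

Each work cell is assigned to its cheapest site among the open ones.
{W1, W2, W3}: M1→W2 9·19=171, M2→W2 6·22=132, M3→W3 2·15=30, M4→W1 3·13=39. Service 372; fixed 48; total 420.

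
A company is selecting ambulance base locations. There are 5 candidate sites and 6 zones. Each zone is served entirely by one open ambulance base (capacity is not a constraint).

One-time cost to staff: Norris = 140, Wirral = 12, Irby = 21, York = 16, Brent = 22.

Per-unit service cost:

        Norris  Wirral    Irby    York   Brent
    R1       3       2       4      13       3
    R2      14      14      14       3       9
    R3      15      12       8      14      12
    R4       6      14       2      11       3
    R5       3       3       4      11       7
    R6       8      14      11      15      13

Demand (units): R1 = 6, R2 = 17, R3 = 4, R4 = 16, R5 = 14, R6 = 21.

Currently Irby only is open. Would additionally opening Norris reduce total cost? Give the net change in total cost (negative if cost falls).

Current service cost with {Irby}: 613.
Adding Norris: each zone re-picks its cheapest; new service cost 530, saving 83.
Extra fixed cost: 140. Net change = 140 − 83 = 57.
(Totals: 634 → 691.)

No — net change +57 (cost rises by 57).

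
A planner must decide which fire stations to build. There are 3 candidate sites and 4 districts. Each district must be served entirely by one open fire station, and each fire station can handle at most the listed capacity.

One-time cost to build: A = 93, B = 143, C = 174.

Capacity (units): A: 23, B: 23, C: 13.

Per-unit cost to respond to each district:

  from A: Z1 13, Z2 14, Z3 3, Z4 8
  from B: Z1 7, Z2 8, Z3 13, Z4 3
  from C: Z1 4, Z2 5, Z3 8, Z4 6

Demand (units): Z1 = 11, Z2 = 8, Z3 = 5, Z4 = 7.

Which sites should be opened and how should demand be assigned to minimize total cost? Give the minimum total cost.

Minimum total cost: 448

Open {A, B}: Z1→B 7·11=77, Z2→B 8·8=64, Z3→A 3·5=15, Z4→A 8·7=56.
Loads: A carries 12/23, B carries 19/23. Service 212; fixed 236; total 448.
Next best feasible plan costs 461.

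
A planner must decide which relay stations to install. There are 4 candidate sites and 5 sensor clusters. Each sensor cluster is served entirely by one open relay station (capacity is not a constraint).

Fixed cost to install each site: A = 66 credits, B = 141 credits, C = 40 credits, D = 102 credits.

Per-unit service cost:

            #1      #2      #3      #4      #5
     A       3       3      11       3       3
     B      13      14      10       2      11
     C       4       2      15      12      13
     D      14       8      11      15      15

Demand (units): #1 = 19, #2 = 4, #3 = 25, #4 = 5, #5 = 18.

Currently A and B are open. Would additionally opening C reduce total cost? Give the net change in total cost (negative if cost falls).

Current service cost with {A, B}: 383.
Adding C: each sensor cluster re-picks its cheapest; new service cost 379, saving 4.
Extra fixed cost: 40. Net change = 40 − 4 = 36.
(Totals: 590 → 626.)

No — net change +36 (cost rises by 36).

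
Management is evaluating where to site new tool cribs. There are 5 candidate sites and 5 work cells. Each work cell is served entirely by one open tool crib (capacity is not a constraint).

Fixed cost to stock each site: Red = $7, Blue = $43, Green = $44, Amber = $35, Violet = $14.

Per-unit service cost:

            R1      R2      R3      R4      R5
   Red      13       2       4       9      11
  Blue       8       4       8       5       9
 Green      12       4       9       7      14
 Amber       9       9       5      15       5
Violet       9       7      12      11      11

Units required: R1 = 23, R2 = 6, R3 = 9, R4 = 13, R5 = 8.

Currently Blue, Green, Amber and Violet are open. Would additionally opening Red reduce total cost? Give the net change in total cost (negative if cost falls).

Current service cost with {Blue, Green, Amber, Violet}: 358.
Adding Red: each work cell re-picks its cheapest; new service cost 337, saving 21.
Extra fixed cost: 7. Net change = 7 − 21 = -14.
(Totals: 494 → 480.)

Yes — net change −14 (cost falls by 14).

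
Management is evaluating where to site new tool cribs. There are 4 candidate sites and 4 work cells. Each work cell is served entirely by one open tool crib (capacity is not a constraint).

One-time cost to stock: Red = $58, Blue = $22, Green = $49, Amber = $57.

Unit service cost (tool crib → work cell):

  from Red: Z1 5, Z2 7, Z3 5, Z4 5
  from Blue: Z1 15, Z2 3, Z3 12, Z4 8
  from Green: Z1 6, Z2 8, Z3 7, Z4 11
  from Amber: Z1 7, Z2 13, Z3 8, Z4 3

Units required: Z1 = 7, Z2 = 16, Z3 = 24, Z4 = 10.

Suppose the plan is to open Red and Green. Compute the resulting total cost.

Each work cell is assigned to its cheapest site among the open ones.
{Red, Green}: Z1→Red 5·7=35, Z2→Red 7·16=112, Z3→Red 5·24=120, Z4→Red 5·10=50. Service 317; fixed 107; total 424.

Total cost: 424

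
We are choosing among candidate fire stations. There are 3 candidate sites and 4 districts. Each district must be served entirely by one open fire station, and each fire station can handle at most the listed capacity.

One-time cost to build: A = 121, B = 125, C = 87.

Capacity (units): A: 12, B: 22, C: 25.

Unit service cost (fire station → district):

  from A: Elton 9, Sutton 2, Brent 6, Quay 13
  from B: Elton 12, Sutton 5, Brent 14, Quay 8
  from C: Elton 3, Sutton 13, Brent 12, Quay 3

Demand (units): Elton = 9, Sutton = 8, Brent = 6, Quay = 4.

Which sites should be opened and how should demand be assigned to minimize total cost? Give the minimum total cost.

Open {A, C}: Elton→C 3·9=27, Sutton→A 2·8=16, Brent→C 12·6=72, Quay→C 3·4=12.
Loads: A carries 8/12, C carries 19/25. Service 127; fixed 208; total 335.
Next best feasible plan costs 363.

Minimum total cost: 335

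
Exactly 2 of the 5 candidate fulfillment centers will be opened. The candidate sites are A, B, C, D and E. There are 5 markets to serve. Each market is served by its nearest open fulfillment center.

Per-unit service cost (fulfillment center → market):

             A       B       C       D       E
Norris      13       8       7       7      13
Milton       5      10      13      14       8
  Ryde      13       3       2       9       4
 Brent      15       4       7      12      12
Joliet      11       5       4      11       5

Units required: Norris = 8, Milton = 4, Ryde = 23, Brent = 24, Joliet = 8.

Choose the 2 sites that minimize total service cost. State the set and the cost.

With exactly 2 open, each market uses its cheapest among the chosen.
{B, C}: Norris→C 7·8=56, Milton→B 10·4=40, Ryde→C 2·23=46, Brent→B 4·24=96, Joliet→C 4·8=32. Service cost 270.
{A, B}: service cost 289
{B, D}: service cost 301
Among all 10 size-2 choices, {B, C} is lowest.

Choose B and C; total service cost 270.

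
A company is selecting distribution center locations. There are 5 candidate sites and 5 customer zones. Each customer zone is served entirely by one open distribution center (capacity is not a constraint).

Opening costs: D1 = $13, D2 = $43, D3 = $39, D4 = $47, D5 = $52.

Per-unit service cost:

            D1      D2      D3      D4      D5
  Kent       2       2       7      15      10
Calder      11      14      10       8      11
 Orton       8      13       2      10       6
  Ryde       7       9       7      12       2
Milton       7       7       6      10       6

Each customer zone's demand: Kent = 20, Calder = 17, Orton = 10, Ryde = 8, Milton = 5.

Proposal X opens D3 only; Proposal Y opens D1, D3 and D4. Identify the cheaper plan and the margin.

Proposal Y is cheaper by 74.

Proposal X: {D3}: Kent→D3 7·20=140, Calder→D3 10·17=170, Orton→D3 2·10=20, Ryde→D3 7·8=56, Milton→D3 6·5=30. Service 416; fixed 39; total 455.
Proposal Y: {D1, D3, D4}: Kent→D1 2·20=40, Calder→D4 8·17=136, Orton→D3 2·10=20, Ryde→D1 7·8=56, Milton→D3 6·5=30. Service 282; fixed 99; total 381.
Difference: |455 − 381| = 74.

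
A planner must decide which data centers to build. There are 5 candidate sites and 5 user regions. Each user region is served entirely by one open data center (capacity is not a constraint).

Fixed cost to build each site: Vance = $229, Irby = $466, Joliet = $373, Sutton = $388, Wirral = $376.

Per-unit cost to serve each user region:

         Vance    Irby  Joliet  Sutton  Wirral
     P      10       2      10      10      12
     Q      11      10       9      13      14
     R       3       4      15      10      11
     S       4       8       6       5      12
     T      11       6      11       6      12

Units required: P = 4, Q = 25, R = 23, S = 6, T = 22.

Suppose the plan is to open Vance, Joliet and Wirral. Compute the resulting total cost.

Each user region is assigned to its cheapest site among the open ones.
{Vance, Joliet, Wirral}: P→Vance 10·4=40, Q→Joliet 9·25=225, R→Vance 3·23=69, S→Vance 4·6=24, T→Vance 11·22=242. Service 600; fixed 978; total 1578.

Total cost: 1578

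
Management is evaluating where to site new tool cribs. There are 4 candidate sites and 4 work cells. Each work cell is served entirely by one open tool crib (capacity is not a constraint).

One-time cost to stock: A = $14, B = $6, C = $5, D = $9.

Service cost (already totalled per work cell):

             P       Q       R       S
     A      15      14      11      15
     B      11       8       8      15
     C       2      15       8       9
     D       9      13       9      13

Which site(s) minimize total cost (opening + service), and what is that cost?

Open B and C; minimum total cost 38.

For any fixed open set, each work cell goes to its cheapest open site; total = fixed + service.
{B, C}: P→C 2, Q→B 8, R→B 8, S→C 9. Service 27; fixed 11; total 38.
{C}: P→C 2, Q→C 15, R→C 8, S→C 9. Service 34; fixed 5; total 39.
{C, D}: service 32 + fixed 14 = 46
{A, B, C, D}: service 27 + fixed 34 = 61
(All 15 nonempty subsets were checked; B and C is lowest.)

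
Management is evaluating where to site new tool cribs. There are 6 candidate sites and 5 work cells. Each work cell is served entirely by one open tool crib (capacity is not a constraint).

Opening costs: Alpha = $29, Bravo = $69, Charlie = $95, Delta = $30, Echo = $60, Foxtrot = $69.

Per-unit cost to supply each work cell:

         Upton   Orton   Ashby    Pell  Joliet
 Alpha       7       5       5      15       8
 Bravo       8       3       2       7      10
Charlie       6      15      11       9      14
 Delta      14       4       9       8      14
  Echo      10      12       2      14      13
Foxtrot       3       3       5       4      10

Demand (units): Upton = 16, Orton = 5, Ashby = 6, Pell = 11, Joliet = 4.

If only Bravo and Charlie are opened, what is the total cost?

Total cost: 404

Each work cell is assigned to its cheapest site among the open ones.
{Bravo, Charlie}: Upton→Charlie 6·16=96, Orton→Bravo 3·5=15, Ashby→Bravo 2·6=12, Pell→Bravo 7·11=77, Joliet→Bravo 10·4=40. Service 240; fixed 164; total 404.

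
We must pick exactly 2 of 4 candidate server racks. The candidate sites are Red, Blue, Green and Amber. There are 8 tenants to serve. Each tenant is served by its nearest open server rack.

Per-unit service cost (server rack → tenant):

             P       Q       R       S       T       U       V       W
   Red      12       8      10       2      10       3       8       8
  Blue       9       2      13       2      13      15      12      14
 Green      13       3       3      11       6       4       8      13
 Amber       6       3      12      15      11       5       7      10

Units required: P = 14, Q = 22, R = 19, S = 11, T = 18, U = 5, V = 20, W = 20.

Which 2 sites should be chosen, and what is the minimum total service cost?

Choose Red and Green; total service cost 756.

With exactly 2 open, each tenant uses its cheapest among the chosen.
{Red, Green}: P→Red 12·14=168, Q→Green 3·22=66, R→Green 3·19=57, S→Red 2·11=22, T→Green 6·18=108, U→Red 3·5=15, V→Red 8·20=160, W→Red 8·20=160. Service cost 756.
{Green, Amber}: service cost 796
{Blue, Green}: service cost 797
Among all 6 size-2 choices, {Red, Green} is lowest.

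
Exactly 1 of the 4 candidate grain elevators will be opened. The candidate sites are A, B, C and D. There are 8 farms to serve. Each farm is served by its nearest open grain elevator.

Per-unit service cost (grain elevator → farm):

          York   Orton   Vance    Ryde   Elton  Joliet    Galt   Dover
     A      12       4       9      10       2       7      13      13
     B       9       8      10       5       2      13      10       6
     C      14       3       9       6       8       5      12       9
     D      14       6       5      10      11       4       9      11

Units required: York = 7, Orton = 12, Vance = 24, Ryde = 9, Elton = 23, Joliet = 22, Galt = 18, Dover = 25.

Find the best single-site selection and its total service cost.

Choose B only; total service cost 1106.

With exactly 1 open, each farm uses its cheapest among the chosen.
{B}: York→B 9·7=63, Orton→B 8·12=96, Vance→B 10·24=240, Ryde→B 5·9=45, Elton→B 2·23=46, Joliet→B 13·22=286, Galt→B 10·18=180, Dover→B 6·25=150. Service cost 1106.
{C}: service cost 1139
{D}: service cost 1158
Among all 4 size-1 choices, {B} is lowest.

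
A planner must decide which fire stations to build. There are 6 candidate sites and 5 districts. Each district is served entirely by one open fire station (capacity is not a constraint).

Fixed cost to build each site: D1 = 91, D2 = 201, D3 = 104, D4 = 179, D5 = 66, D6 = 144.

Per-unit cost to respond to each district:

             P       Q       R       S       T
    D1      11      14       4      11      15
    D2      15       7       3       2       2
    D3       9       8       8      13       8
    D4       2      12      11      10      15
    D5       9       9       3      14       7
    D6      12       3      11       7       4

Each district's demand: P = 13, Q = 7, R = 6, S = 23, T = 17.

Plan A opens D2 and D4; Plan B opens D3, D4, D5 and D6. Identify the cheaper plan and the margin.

Plan A: {D2, D4}: P→D4 2·13=26, Q→D2 7·7=49, R→D2 3·6=18, S→D2 2·23=46, T→D2 2·17=34. Service 173; fixed 380; total 553.
Plan B: {D3, D4, D5, D6}: P→D4 2·13=26, Q→D6 3·7=21, R→D5 3·6=18, S→D6 7·23=161, T→D6 4·17=68. Service 294; fixed 493; total 787.
Difference: |553 − 787| = 234.

Plan A is cheaper by 234.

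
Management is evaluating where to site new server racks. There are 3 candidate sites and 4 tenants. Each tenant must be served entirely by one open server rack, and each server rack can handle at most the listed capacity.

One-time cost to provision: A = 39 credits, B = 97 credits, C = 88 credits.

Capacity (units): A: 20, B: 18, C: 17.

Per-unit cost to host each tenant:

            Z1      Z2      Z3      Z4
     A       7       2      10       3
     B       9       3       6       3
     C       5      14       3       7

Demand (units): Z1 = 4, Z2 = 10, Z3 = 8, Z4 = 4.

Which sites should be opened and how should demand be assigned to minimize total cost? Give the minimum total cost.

Minimum total cost: 203

Open {A, C}: Z1→C 5·4=20, Z2→A 2·10=20, Z3→C 3·8=24, Z4→A 3·4=12.
Loads: A carries 14/20, C carries 12/17. Service 76; fixed 127; total 203.
Next best feasible plan costs 211.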